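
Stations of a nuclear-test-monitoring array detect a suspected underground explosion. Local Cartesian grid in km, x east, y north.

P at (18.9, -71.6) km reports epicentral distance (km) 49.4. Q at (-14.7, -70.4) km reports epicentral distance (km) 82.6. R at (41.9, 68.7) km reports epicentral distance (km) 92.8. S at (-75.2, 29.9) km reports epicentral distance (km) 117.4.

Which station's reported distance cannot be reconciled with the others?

Q

Solve using three stations at a time. Using P, R, S (subtract circle equations pairwise → linear system) gives (x, y) ≈ (29.5, -23.3).
Distances from that point to each station vs reported:
  P: calculated 49.5 vs reported 49.4 → residual 0.1 km
  Q: calculated 64.6 vs reported 82.6 → residual 18.0 km
  R: calculated 92.8 vs reported 92.8 → residual 0.0 km
  S: calculated 117.4 vs reported 117.4 → residual 0.0 km
P, R, S are mutually consistent (residuals ≈ 0); Q is off by 18.0 km.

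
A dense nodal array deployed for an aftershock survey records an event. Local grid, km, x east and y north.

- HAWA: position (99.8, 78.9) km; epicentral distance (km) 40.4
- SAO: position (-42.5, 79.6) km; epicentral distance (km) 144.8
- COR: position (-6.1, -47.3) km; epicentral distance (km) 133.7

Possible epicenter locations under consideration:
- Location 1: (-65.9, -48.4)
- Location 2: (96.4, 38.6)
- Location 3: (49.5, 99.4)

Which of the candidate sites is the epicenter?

For each candidate, compare |candidate − station| to the reported distance:
Location 1: residuals HAWA 168.6, SAO 14.7, COR 73.9 → max 168.6 km
Location 2: residuals HAWA 0.0, SAO 0.0, COR 0.0 → max 0.0 km
Location 3: residuals HAWA 13.9, SAO 50.7, COR 23.2 → max 50.7 km
Only Location 2 has all residuals ≈ 0.

Location 2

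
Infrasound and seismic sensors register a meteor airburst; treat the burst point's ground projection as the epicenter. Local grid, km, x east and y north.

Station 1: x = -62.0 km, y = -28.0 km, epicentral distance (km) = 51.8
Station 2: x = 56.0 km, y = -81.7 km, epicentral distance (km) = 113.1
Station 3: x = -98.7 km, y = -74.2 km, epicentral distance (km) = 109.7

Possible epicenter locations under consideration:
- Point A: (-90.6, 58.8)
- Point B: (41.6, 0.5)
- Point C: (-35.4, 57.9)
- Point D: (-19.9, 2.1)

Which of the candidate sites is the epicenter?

Point D

For each candidate, compare |candidate − station| to the reported distance:
Point A: residuals Station 1 39.6, Station 2 90.0, Station 3 23.5 → max 90.0 km
Point B: residuals Station 1 55.6, Station 2 29.6, Station 3 49.2 → max 55.6 km
Point C: residuals Station 1 38.1, Station 2 53.8, Station 3 36.8 → max 53.8 km
Point D: residuals Station 1 0.0, Station 2 0.0, Station 3 0.0 → max 0.0 km
Only Point D has all residuals ≈ 0.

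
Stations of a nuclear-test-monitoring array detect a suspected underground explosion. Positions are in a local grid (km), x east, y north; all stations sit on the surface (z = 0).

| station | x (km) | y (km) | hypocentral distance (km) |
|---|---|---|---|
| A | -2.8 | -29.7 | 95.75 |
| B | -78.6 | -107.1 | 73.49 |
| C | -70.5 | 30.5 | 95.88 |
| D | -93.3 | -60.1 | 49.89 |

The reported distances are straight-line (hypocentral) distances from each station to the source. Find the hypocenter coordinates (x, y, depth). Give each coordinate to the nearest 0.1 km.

Each station gives a sphere (x−x_i)² + (y−y_i)² + z² = d_i² (stations at z=0).
Subtracting the A sphere from B and C: z² cancels, leaving linear equations in x and y:
-151.6 x − 154.8 y = 20525.72
-135.4 x + 120.4 y = 4985.66
Solving: x ≈ -82.705, y ≈ -51.600 km (keep extra digits for the depth step; rounded: -82.7, -51.6).
Then from the A sphere: z² = 95.75² − (x + 2.8)² − (y + 29.7)² with x = -82.705, y = -51.600, so z ≈ 47.996 ≈ 48.0 km.

(-82.7, -51.6, 48.0)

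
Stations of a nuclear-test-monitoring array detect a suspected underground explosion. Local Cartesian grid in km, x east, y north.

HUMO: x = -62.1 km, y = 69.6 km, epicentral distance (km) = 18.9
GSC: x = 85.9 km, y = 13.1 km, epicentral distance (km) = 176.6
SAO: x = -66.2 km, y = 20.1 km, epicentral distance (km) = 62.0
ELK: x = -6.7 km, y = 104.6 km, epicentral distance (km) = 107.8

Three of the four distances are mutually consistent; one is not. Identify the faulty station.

ELK

Solve using three stations at a time. Using HUMO, GSC, SAO (subtract circle equations pairwise → linear system) gives (x, y) ≈ (-77.1, 81.1).
Distances from that point to each station vs reported:
  HUMO: calculated 18.9 vs reported 18.9 → residual 0.0 km
  GSC: calculated 176.6 vs reported 176.6 → residual 0.0 km
  SAO: calculated 62.0 vs reported 62.0 → residual 0.0 km
  ELK: calculated 74.2 vs reported 107.8 → residual 33.6 km
HUMO, GSC, SAO are mutually consistent (residuals ≈ 0); ELK is off by 33.6 km.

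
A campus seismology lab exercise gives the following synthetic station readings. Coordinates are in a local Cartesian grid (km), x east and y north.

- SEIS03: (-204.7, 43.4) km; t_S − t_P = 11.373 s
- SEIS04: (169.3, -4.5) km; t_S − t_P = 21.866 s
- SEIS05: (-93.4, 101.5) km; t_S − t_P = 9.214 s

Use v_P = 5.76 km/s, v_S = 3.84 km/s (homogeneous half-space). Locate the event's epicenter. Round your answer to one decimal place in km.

Distance from S−P lag: d = Δt · v_P v_S / (v_P − v_S) = Δt · (5.76·3.84)/(5.76−3.84) ≈ 11.5200·Δt.
So d_SEIS03 = 131.02, d_SEIS04 = 251.90, d_SEIS05 = 106.15 km.
Circle about each station: (x + 204.7)² + (y − 43.4)² = 131.02²; (x − 169.3)² + (y + 4.5)² = 251.90²; (x + 93.4)² + (y − 101.5)² = 106.15².
Subtracting pairs of circle equations eliminates x²+y² and gives linear equations (the radical axes):
748.0 x − 95.8 y = -61390.28
222.6 x + 116.2 y = -18861.42
Solving the 2×2 system: x ≈ -82.6, y ≈ -4.1 km.

-82.6 km east, -4.1 km north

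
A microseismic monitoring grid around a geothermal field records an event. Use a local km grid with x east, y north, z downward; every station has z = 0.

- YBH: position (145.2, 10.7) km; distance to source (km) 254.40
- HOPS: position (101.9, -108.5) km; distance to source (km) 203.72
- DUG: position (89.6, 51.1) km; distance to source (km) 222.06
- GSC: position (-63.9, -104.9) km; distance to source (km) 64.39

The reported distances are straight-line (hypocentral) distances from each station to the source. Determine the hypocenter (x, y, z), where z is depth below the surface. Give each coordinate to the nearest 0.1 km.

(-92.8, -67.7, 43.9)

Each station gives a sphere (x−x_i)² + (y−y_i)² + z² = d_i² (stations at z=0).
Subtracting the YBH sphere from HOPS and DUG: z² cancels, leaving linear equations in x and y:
-86.6 x − 238.4 y = 24175.85
-111.2 x + 80.8 y = 4850.56
Solving: x ≈ -92.809, y ≈ -67.695 km (keep extra digits for the depth step; rounded: -92.8, -67.7).
Then from the YBH sphere: z² = 254.40² − (x − 145.2)² − (y − 10.7)² with x = -92.809, y = -67.695, so z ≈ 43.878 ≈ 43.9 km.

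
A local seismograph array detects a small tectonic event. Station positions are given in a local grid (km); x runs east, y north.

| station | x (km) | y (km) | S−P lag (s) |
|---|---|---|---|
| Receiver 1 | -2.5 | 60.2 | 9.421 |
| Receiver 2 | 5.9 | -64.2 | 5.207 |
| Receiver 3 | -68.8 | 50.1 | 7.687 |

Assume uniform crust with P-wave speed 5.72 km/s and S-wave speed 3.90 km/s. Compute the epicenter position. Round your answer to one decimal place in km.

Distance from S−P lag: d = Δt · v_P v_S / (v_P − v_S) = Δt · (5.72·3.90)/(5.72−3.90) ≈ 12.2571·Δt.
So d_Receiver 1 = 115.47, d_Receiver 2 = 63.82, d_Receiver 3 = 94.22 km.
Circle about each station: (x + 2.5)² + (y − 60.2)² = 115.47²; (x − 5.9)² + (y + 64.2)² = 63.82²; (x + 68.8)² + (y − 50.1)² = 94.22².
Subtracting pairs of circle equations eliminates x²+y² and gives linear equations (the radical axes):
16.8 x − 248.8 y = 9786.49
-132.6 x − 20.2 y = 8069.07
Solving the 2×2 system: x ≈ -54.3, y ≈ -43.0 km.
Check against Receiver 1 (with the unrounded x, y): √((x + 2.5)²+(y − 60.2)²) = 115.47 ≈ 115.47 km. ✓

(-54.3, -43.0)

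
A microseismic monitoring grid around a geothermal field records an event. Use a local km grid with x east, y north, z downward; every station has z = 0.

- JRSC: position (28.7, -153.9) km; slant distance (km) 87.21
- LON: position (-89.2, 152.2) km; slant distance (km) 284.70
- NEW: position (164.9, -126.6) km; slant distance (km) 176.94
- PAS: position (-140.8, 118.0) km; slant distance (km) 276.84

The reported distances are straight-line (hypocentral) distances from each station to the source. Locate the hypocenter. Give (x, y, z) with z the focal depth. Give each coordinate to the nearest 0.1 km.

Each station gives a sphere (x−x_i)² + (y−y_i)² + z² = d_i² (stations at z=0).
Subtracting the JRSC sphere from LON and NEW: z² cancels, leaving linear equations in x and y:
-235.8 x + 612.2 y = -66835.93
272.4 x + 54.6 y = -4991.51
Solving: x ≈ 3.304, y ≈ -107.901 km (keep extra digits for the depth step; rounded: 3.3, -107.9).
Then from the JRSC sphere: z² = 87.21² − (x − 28.7)² − (y + 153.9)² with x = 3.304, y = -107.901, so z ≈ 69.604 ≈ 69.6 km.

(3.3, -107.9, 69.6)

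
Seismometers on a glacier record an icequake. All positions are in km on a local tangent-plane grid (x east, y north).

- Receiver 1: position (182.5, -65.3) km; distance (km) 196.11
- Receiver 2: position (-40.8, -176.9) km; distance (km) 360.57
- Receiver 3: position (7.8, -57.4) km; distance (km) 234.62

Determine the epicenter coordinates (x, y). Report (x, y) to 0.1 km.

Circle about each station: (x − 182.5)² + (y + 65.3)² = 196.11²; (x + 40.8)² + (y + 176.9)² = 360.57²; (x − 7.8)² + (y + 57.4)² = 234.62².
Subtracting the Receiver 1 equation from the Receiver 2 and Receiver 3 equations removes the quadratic terms:
-446.6 x − 223.2 y = -96163.68
-349.4 x + 15.8 y = -50802.15
Solving the 2×2 system: x ≈ 151.2, y ≈ 128.3 km.

(151.2, 128.3)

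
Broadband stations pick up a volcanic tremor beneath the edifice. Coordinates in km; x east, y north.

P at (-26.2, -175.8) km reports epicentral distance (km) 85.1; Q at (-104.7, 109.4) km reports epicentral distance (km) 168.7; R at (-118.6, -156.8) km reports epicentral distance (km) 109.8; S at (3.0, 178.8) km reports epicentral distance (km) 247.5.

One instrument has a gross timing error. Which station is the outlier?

Solve using three stations at a time. Using Q, R, S (subtract circle equations pairwise → linear system) gives (x, y) ≈ (-73.9, -56.5).
Distances from that point to each station vs reported:
  P: calculated 128.5 vs reported 85.1 → residual 43.4 km
  Q: calculated 168.7 vs reported 168.7 → residual 0.0 km
  R: calculated 109.8 vs reported 109.8 → residual 0.0 km
  S: calculated 247.5 vs reported 247.5 → residual 0.0 km
Q, R, S are mutually consistent (residuals ≈ 0); P is off by 43.4 km.

P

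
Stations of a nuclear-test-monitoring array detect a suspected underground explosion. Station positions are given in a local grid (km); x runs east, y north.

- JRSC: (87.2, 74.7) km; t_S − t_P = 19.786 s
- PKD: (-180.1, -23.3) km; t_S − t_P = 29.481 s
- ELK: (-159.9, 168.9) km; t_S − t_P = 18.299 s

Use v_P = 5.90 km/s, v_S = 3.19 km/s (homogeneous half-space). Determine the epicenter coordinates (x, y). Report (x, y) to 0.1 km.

(-40.2, 126.2)

Distance from S−P lag: d = Δt · v_P v_S / (v_P − v_S) = Δt · (5.90·3.19)/(5.90−3.19) ≈ 6.9450·Δt.
So d_JRSC = 137.41, d_PKD = 204.75, d_ELK = 127.09 km.
Circle about each station: (x − 87.2)² + (y − 74.7)² = 137.41²; (x + 180.1)² + (y + 23.3)² = 204.75²; (x + 159.9)² + (y − 168.9)² = 127.09².
Subtracting pairs of circle equations eliminates x²+y² and gives linear equations (the radical axes):
-534.6 x − 196.0 y = -3246.08
-494.2 x + 188.4 y = 43640.93
Solving the 2×2 system: x ≈ -40.2, y ≈ 126.2 km.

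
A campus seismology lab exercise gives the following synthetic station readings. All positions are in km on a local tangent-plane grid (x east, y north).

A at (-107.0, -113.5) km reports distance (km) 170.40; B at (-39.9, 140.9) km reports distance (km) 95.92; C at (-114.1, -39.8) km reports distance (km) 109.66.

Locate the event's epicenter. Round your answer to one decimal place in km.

-44.7 km east, 45.1 km north

Circle about each station: (x + 107.0)² + (y + 113.5)² = 170.40²; (x + 39.9)² + (y − 140.9)² = 95.92²; (x + 114.1)² + (y + 39.8)² = 109.66².
Subtracting the A equation from the B and C equations removes the quadratic terms:
134.2 x + 508.8 y = 16949.08
-14.2 x + 147.4 y = 7282.44
Solving the 2×2 system: x ≈ -44.7, y ≈ 45.1 km.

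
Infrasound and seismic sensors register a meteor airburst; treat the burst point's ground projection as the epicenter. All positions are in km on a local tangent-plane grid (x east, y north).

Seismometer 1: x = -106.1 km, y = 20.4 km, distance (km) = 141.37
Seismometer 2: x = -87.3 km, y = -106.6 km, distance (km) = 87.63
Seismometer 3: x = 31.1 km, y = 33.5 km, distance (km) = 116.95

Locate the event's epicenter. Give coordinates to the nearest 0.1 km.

Circle about each station: (x + 106.1)² + (y − 20.4)² = 141.37²; (x + 87.3)² + (y + 106.6)² = 87.63²; (x − 31.1)² + (y − 33.5)² = 116.95².
Subtracting the Seismometer 1 equation from the Seismometer 2 and Seismometer 3 equations removes the quadratic terms:
37.6 x − 254.0 y = 19617.94
274.4 x + 26.2 y = -3275.74
Solving the 2×2 system: x ≈ -4.5, y ≈ -77.9 km.
Check against Seismometer 1 (with the unrounded x, y): √((x + 106.1)²+(y − 20.4)²) = 141.37 ≈ 141.37 km. ✓

(-4.5, -77.9)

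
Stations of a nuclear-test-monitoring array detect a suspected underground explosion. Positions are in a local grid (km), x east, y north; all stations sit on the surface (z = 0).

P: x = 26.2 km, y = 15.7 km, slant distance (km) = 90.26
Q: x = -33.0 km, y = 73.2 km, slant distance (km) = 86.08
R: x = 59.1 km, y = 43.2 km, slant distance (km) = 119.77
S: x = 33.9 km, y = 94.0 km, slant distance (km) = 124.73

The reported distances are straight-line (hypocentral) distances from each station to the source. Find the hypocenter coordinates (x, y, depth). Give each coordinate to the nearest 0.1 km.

x ≈ -38.9 km, y ≈ 14.3 km, depth ≈ 62.5 km

Each station gives a sphere (x−x_i)² + (y−y_i)² + z² = d_i² (stations at z=0).
Subtracting the P sphere from Q and R: z² cancels, leaving linear equations in x and y:
-118.4 x + 115.0 y = 6251.41
65.8 x + 55.0 y = -1771.87
Solving: x ≈ -38.894, y ≈ 14.316 km (keep extra digits for the depth step; rounded: -38.9, 14.3).
Then from the P sphere: z² = 90.26² − (x − 26.2)² − (y − 15.7)² with x = -38.894, y = 14.316, so z ≈ 62.512 ≈ 62.5 km.
Check against S (with the unrounded solution): distance 124.72 ≈ 124.73 km. ✓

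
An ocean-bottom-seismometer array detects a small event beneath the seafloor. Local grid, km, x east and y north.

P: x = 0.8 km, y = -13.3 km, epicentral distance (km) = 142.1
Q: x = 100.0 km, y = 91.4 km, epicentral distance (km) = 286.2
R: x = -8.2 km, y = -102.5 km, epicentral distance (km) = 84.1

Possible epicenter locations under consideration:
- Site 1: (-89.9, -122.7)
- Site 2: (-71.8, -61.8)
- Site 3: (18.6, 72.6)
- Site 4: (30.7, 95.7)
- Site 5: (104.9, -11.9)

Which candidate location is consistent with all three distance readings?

Site 1

For each candidate, compare |candidate − station| to the reported distance:
Site 1: residuals P 0.0, Q 0.0, R 0.1 → max 0.1 km
Site 2: residuals P 54.8, Q 56.0, R 8.6 → max 56.0 km
Site 3: residuals P 54.4, Q 202.7, R 93.0 → max 202.7 km
Site 4: residuals P 29.1, Q 216.8, R 117.9 → max 216.8 km
Site 5: residuals P 38.0, Q 182.8, R 60.8 → max 182.8 km
Only Site 1 has all residuals ≈ 0.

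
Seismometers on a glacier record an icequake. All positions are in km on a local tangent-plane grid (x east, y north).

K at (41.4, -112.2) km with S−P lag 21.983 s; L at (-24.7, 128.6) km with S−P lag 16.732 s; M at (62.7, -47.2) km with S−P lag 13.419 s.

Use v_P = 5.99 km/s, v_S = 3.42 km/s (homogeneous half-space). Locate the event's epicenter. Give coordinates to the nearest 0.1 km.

x ≈ 87.7 km, y ≈ 56.8 km

Distance from S−P lag: d = Δt · v_P v_S / (v_P − v_S) = Δt · (5.99·3.42)/(5.99−3.42) ≈ 7.9711·Δt.
So d_K = 175.23, d_L = 133.37, d_M = 106.96 km.
Circle about each station: (x − 41.4)² + (y + 112.2)² = 175.23²; (x + 24.7)² + (y − 128.6)² = 133.37²; (x − 62.7)² + (y + 47.2)² = 106.96².
Subtracting the K equation from the L and M equations removes the quadratic terms:
-132.2 x + 481.6 y = 15763.25
42.6 x + 130.0 y = 11121.44
Solving the 2×2 system: x ≈ 87.7, y ≈ 56.8 km.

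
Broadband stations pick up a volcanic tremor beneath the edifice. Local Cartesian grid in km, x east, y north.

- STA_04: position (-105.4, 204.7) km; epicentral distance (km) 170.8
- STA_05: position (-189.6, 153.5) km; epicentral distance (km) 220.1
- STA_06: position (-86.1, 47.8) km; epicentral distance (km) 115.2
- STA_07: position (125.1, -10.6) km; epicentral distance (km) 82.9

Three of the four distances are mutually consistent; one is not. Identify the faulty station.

Solve using three stations at a time. Using STA_04, STA_05, STA_06 (subtract circle equations pairwise → linear system) gives (x, y) ≈ (21.1, 90.0).
Distances from that point to each station vs reported:
  STA_04: calculated 170.8 vs reported 170.8 → residual 0.0 km
  STA_05: calculated 220.1 vs reported 220.1 → residual 0.0 km
  STA_06: calculated 115.2 vs reported 115.2 → residual 0.0 km
  STA_07: calculated 144.6 vs reported 82.9 → residual 61.7 km
STA_04, STA_05, STA_06 are mutually consistent (residuals ≈ 0); STA_07 is off by 61.7 km.

STA_07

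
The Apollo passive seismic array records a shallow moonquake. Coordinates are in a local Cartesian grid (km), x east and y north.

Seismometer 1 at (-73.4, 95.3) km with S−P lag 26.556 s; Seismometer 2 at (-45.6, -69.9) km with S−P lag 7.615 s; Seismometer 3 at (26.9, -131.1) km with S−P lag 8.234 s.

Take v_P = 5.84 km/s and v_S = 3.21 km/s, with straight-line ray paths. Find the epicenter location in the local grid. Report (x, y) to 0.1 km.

x ≈ 8.4 km, y ≈ -75.4 km

Distance from S−P lag: d = Δt · v_P v_S / (v_P − v_S) = Δt · (5.84·3.21)/(5.84−3.21) ≈ 7.1279·Δt.
So d_Seismometer 1 = 189.29, d_Seismometer 2 = 54.28, d_Seismometer 3 = 58.69 km.
Circle about each station: (x + 73.4)² + (y − 95.3)² = 189.29²; (x + 45.6)² + (y + 69.9)² = 54.28²; (x − 26.9)² + (y + 131.1)² = 58.69².
Subtracting the Seismometer 1 equation from the Seismometer 2 and Seismometer 3 equations removes the quadratic terms:
55.6 x − 330.4 y = 25380.11
200.6 x − 452.8 y = 35827.36
Solving the 2×2 system: x ≈ 8.4, y ≈ -75.4 km.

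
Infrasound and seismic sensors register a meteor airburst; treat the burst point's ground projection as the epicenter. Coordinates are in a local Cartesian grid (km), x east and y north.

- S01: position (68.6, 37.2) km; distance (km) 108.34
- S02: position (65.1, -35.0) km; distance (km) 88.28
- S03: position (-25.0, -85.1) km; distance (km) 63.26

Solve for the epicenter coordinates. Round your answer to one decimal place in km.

x ≈ -22.2 km, y ≈ -21.9 km

Circle about each station: (x − 68.6)² + (y − 37.2)² = 108.34²; (x − 65.1)² + (y + 35.0)² = 88.28²; (x + 25.0)² + (y + 85.1)² = 63.26².
Subtracting the S01 equation from the S02 and S03 equations removes the quadratic terms:
-7.0 x − 144.4 y = 3317.41
-187.2 x − 244.6 y = 9512.94
Solving the 2×2 system: x ≈ -22.2, y ≈ -21.9 km.
Check against S01 (with the unrounded x, y): √((x − 68.6)²+(y − 37.2)²) = 108.34 ≈ 108.34 km. ✓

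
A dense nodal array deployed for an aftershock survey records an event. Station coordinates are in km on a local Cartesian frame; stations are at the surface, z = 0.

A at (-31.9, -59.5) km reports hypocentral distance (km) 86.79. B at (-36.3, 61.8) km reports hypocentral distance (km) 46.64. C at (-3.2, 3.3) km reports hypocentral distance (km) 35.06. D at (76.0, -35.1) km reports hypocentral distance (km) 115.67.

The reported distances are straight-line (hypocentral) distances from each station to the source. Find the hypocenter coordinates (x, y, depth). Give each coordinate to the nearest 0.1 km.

(-21.1, 23.7, 22.2)

Each station gives a sphere (x−x_i)² + (y−y_i)² + z² = d_i² (stations at z=0).
Subtracting the A sphere from B and C: z² cancels, leaving linear equations in x and y:
-8.8 x + 242.6 y = 5936.28
57.4 x + 125.6 y = 1766.57
Solving: x ≈ -21.092, y ≈ 23.704 km (keep extra digits for the depth step; rounded: -21.1, 23.7).
Then from the A sphere: z² = 86.79² − (x + 31.9)² − (y + 59.5)² with x = -21.092, y = 23.704, so z ≈ 22.199 ≈ 22.2 km.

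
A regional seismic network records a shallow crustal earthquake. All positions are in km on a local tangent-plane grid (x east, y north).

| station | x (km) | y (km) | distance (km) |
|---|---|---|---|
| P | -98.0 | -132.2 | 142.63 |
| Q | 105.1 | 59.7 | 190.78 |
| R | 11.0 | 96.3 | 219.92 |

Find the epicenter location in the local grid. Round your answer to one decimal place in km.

Circle about each station: (x + 98.0)² + (y + 132.2)² = 142.63²; (x − 105.1)² + (y − 59.7)² = 190.78²; (x − 11.0)² + (y − 96.3)² = 219.92².
Subtracting the P equation from the Q and R equations removes the quadratic terms:
406.2 x + 383.8 y = -28524.43
218.0 x + 457.0 y = -45707.64
Solving the 2×2 system: x ≈ 44.2, y ≈ -121.1 km.

44.2 km east, -121.1 km north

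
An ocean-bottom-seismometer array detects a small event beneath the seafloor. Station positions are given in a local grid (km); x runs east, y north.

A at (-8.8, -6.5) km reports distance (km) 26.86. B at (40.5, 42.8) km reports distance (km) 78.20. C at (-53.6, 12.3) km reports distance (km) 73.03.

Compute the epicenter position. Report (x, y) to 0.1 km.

Circle about each station: (x + 8.8)² + (y + 6.5)² = 26.86²; (x − 40.5)² + (y − 42.8)² = 78.20²; (x + 53.6)² + (y − 12.3)² = 73.03².
Subtracting the A equation from the B and C equations removes the quadratic terms:
98.6 x + 98.6 y = -2041.38
-89.6 x + 37.6 y = -1707.36
Solving the 2×2 system: x ≈ 7.3, y ≈ -28.0 km.

x ≈ 7.3 km, y ≈ -28.0 km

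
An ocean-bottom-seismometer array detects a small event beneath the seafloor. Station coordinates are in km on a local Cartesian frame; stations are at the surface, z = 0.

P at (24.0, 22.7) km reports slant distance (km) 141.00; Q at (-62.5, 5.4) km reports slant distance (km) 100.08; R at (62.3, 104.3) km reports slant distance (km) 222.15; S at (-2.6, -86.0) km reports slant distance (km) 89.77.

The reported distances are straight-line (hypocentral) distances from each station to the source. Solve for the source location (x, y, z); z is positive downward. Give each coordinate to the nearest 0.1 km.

(-59.7, -68.8, 67.1)

Each station gives a sphere (x−x_i)² + (y−y_i)² + z² = d_i² (stations at z=0).
Subtracting the P sphere from Q and R: z² cancels, leaving linear equations in x and y:
-173.0 x − 34.6 y = 12709.11
76.6 x + 163.2 y = -15801.13
Solving: x ≈ -59.703, y ≈ -68.798 km (keep extra digits for the depth step; rounded: -59.7, -68.8).
Then from the P sphere: z² = 141.00² − (x − 24.0)² − (y − 22.7)² with x = -59.703, y = -68.798, so z ≈ 67.104 ≈ 67.1 km.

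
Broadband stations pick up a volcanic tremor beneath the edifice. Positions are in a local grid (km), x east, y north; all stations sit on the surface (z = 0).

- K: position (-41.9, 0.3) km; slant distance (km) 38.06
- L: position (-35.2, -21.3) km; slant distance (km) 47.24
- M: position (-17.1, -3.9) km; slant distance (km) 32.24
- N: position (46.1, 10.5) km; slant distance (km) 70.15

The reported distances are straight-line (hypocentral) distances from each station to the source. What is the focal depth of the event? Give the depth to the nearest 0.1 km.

depth ≈ 26.9 km

Each station gives a sphere (x−x_i)² + (y−y_i)² + z² = d_i² (stations at z=0).
Subtracting the K sphere from L and M: z² cancels, leaving linear equations in x and y:
13.4 x − 43.2 y = -846.02
49.6 x − 8.4 y = -1038.93
Solving: x ≈ -18.607, y ≈ 13.812 km (keep extra digits for the depth step; rounded: -18.6, 13.8).
Then from the K sphere: z² = 38.06² − (x + 41.9)² − (y − 0.3)² with x = -18.607, y = 13.812, so z ≈ 26.897 ≈ 26.9 km.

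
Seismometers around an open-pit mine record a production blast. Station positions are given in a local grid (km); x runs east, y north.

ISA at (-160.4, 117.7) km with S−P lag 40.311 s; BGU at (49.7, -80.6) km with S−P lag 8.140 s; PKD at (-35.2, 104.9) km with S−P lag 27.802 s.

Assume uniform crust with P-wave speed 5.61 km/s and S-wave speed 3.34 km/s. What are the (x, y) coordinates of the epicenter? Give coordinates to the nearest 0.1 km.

Distance from S−P lag: d = Δt · v_P v_S / (v_P − v_S) = Δt · (5.61·3.34)/(5.61−3.34) ≈ 8.2544·Δt.
So d_ISA = 332.74, d_BGU = 67.19, d_PKD = 229.49 km.
Circle about each station: (x + 160.4)² + (y − 117.7)² = 332.74²; (x − 49.7)² + (y + 80.6)² = 67.19²; (x + 35.2)² + (y − 104.9)² = 229.49².
Subtracting the ISA equation from the BGU and PKD equations removes the quadratic terms:
420.2 x − 396.6 y = 75586.41
250.4 x − 25.6 y = 30711.85
Solving the 2×2 system: x ≈ 115.7, y ≈ -68.0 km.
Check against ISA (with the unrounded x, y): √((x + 160.4)²+(y − 117.7)²) = 332.74 ≈ 332.74 km. ✓

115.7 km east, -68.0 km north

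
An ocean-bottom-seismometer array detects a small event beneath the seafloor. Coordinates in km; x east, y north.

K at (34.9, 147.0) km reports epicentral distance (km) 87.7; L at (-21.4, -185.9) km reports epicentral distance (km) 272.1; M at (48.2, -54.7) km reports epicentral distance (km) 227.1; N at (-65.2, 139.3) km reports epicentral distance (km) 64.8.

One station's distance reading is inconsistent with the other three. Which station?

Solve using three stations at a time. Using K, L, N (subtract circle equations pairwise → linear system) gives (x, y) ≈ (-28.2, 86.1).
Distances from that point to each station vs reported:
  K: calculated 87.7 vs reported 87.7 → residual 0.0 km
  L: calculated 272.1 vs reported 272.1 → residual 0.0 km
  M: calculated 160.2 vs reported 227.1 → residual 66.9 km
  N: calculated 64.8 vs reported 64.8 → residual 0.0 km
K, L, N are mutually consistent (residuals ≈ 0); M is off by 66.9 km.

M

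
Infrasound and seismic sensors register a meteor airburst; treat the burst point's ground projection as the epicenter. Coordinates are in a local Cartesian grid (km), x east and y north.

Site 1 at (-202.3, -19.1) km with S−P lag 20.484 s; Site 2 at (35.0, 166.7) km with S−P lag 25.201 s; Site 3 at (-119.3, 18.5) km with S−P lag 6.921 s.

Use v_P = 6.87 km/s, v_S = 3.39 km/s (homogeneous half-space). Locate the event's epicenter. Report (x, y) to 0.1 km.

Distance from S−P lag: d = Δt · v_P v_S / (v_P − v_S) = Δt · (6.87·3.39)/(6.87−3.39) ≈ 6.6923·Δt.
So d_Site 1 = 137.09, d_Site 2 = 168.65, d_Site 3 = 46.32 km.
Circle about each station: (x + 202.3)² + (y + 19.1)² = 137.09²; (x − 35.0)² + (y − 166.7)² = 168.65²; (x + 119.3)² + (y − 18.5)² = 46.32².
Subtracting pairs of circle equations eliminates x²+y² and gives linear equations (the radical axes):
474.6 x + 371.6 y = -21925.36
166.0 x + 75.2 y = -10067.23
Solving the 2×2 system: x ≈ -80.5, y ≈ 43.8 km.

-80.5 km east, 43.8 km north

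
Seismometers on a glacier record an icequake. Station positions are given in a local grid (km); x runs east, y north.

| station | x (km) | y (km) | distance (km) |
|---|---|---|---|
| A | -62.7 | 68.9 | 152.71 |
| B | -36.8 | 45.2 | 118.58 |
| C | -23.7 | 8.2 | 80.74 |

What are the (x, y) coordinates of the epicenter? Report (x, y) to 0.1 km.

Circle about each station: (x + 62.7)² + (y − 68.9)² = 152.71²; (x + 36.8)² + (y − 45.2)² = 118.58²; (x + 23.7)² + (y − 8.2)² = 80.74².
Subtracting the A equation from the B and C equations removes the quadratic terms:
51.8 x − 47.4 y = 3977.91
78.0 x − 121.4 y = 8751.83
Solving the 2×2 system: x ≈ 26.3, y ≈ -55.2 km.
Check against A (with the unrounded x, y): √((x + 62.7)²+(y − 68.9)²) = 152.71 ≈ 152.71 km. ✓

(26.3, -55.2)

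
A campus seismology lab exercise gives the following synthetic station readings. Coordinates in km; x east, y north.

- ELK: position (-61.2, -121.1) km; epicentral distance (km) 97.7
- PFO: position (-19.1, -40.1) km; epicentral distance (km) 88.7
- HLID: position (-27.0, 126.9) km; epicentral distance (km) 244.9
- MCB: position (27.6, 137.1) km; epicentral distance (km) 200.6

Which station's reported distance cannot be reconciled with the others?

MCB

Solve using three stations at a time. Using ELK, PFO, HLID (subtract circle equations pairwise → linear system) gives (x, y) ≈ (36.0, -109.8).
Distances from that point to each station vs reported:
  ELK: calculated 97.8 vs reported 97.7 → residual 0.1 km
  PFO: calculated 88.9 vs reported 88.7 → residual 0.2 km
  HLID: calculated 245.0 vs reported 244.9 → residual 0.1 km
  MCB: calculated 247.1 vs reported 200.6 → residual 46.5 km
ELK, PFO, HLID are mutually consistent (residuals ≈ 0); MCB is off by 46.5 km.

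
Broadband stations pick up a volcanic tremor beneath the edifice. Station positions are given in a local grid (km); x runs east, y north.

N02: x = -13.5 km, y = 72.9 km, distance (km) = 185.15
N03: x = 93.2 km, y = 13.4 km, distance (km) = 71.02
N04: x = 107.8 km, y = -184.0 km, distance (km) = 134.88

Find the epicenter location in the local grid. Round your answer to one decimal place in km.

Circle about each station: (x + 13.5)² + (y − 72.9)² = 185.15²; (x − 93.2)² + (y − 13.4)² = 71.02²; (x − 107.8)² + (y + 184.0)² = 134.88².
Subtracting pairs of circle equations eliminates x²+y² and gives linear equations (the radical axes):
213.4 x − 119.0 y = 32605.82
242.6 x − 513.8 y = 56068.09
Solving the 2×2 system: x ≈ 124.8, y ≈ -50.2 km.

(124.8, -50.2)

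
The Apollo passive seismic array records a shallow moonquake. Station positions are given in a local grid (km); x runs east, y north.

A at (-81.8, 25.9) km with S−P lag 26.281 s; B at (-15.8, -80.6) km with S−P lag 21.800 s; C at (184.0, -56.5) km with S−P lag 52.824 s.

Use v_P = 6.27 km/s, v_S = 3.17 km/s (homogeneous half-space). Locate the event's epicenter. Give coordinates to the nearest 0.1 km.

Distance from S−P lag: d = Δt · v_P v_S / (v_P − v_S) = Δt · (6.27·3.17)/(6.27−3.17) ≈ 6.4116·Δt.
So d_A = 168.50, d_B = 139.77, d_C = 338.69 km.
Circle about each station: (x + 81.8)² + (y − 25.9)² = 168.50²; (x + 15.8)² + (y + 80.6)² = 139.77²; (x − 184.0)² + (y + 56.5)² = 338.69².
Subtracting pairs of circle equations eliminates x²+y² and gives linear equations (the radical axes):
132.0 x − 213.0 y = 8240.55
531.6 x − 164.8 y = -56632.47
Solving the 2×2 system: x ≈ -146.7, y ≈ -129.6 km.
Check against A (with the unrounded x, y): √((x + 81.8)²+(y − 25.9)²) = 168.51 ≈ 168.50 km. ✓

-146.7 km east, -129.6 km north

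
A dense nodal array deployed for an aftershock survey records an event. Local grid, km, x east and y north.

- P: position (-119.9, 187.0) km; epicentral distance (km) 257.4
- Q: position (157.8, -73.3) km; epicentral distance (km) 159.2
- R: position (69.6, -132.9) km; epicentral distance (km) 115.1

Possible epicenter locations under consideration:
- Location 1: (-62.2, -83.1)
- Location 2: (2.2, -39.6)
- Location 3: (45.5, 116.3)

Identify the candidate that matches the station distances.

Location 2

For each candidate, compare |candidate − station| to the reported distance:
Location 1: residuals P 18.8, Q 61.0, R 25.8 → max 61.0 km
Location 2: residuals P 0.0, Q 0.0, R 0.0 → max 0.0 km
Location 3: residuals P 77.5, Q 61.2, R 135.3 → max 135.3 km
Only Location 2 has all residuals ≈ 0.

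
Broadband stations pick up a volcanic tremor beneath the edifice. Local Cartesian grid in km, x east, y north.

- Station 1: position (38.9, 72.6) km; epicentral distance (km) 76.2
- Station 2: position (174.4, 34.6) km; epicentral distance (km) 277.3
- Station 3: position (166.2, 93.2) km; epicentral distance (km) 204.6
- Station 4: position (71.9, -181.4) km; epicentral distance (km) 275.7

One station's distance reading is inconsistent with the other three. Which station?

Solve using three stations at a time. Using Station 1, Station 3, Station 4 (subtract circle equations pairwise → linear system) gives (x, y) ≈ (-37.3, 71.8).
Distances from that point to each station vs reported:
  Station 1: calculated 76.2 vs reported 76.2 → residual 0.0 km
  Station 2: calculated 214.9 vs reported 277.3 → residual 62.4 km
  Station 3: calculated 204.6 vs reported 204.6 → residual 0.0 km
  Station 4: calculated 275.7 vs reported 275.7 → residual 0.0 km
Station 1, Station 3, Station 4 are mutually consistent (residuals ≈ 0); Station 2 is off by 62.4 km.

Station 2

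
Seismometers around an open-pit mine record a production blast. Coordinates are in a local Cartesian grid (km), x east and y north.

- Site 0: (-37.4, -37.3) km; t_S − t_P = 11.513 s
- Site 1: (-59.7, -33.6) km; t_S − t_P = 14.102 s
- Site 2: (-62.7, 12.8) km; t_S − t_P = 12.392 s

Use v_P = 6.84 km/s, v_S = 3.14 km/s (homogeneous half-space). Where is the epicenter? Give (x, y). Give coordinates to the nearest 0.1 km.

9.2 km east, 10.6 km north

Distance from S−P lag: d = Δt · v_P v_S / (v_P − v_S) = Δt · (6.84·3.14)/(6.84−3.14) ≈ 5.8048·Δt.
So d_Site 0 = 66.83, d_Site 1 = 81.86, d_Site 2 = 71.93 km.
Circle about each station: (x + 37.4)² + (y + 37.3)² = 66.83²; (x + 59.7)² + (y + 33.6)² = 81.86²; (x + 62.7)² + (y − 12.8)² = 71.93².
Subtracting the Site 0 equation from the Site 1 and Site 2 equations removes the quadratic terms:
-44.6 x + 7.4 y = -331.81
-50.6 x + 100.2 y = 597.40
Solving the 2×2 system: x ≈ 9.2, y ≈ 10.6 km.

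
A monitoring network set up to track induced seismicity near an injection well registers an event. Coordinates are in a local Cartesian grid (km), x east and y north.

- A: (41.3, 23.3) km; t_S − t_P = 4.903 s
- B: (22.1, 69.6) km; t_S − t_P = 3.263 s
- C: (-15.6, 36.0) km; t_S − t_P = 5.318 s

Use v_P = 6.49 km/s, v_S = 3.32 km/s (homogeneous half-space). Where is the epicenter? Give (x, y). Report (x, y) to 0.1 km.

Distance from S−P lag: d = Δt · v_P v_S / (v_P − v_S) = Δt · (6.49·3.32)/(6.49−3.32) ≈ 6.7971·Δt.
So d_A = 33.33, d_B = 22.18, d_C = 36.15 km.
Circle about each station: (x − 41.3)² + (y − 23.3)² = 33.33²; (x − 22.1)² + (y − 69.6)² = 22.18²; (x + 15.6)² + (y − 36.0)² = 36.15².
Subtracting the A equation from the B and C equations removes the quadratic terms:
-38.4 x + 92.6 y = 3702.93
-113.8 x + 25.4 y = -905.15
Solving the 2×2 system: x ≈ 18.6, y ≈ 47.7 km.

18.6 km east, 47.7 km north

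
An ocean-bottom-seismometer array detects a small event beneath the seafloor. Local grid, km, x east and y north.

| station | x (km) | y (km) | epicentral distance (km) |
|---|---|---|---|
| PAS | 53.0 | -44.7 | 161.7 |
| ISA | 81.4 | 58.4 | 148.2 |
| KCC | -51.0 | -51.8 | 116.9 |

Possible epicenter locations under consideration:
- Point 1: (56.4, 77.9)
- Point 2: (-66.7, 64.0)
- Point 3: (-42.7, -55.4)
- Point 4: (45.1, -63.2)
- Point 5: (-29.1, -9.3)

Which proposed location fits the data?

For each candidate, compare |candidate − station| to the reported distance:
Point 1: residuals PAS 39.1, ISA 116.5, KCC 51.5 → max 116.5 km
Point 2: residuals PAS 0.0, ISA 0.0, KCC 0.0 → max 0.0 km
Point 3: residuals PAS 65.4, ISA 20.2, KCC 107.9 → max 107.9 km
Point 4: residuals PAS 141.6, ISA 21.3, KCC 20.1 → max 141.6 km
Point 5: residuals PAS 72.3, ISA 18.6, KCC 69.1 → max 72.3 km
Only Point 2 has all residuals ≈ 0.

Point 2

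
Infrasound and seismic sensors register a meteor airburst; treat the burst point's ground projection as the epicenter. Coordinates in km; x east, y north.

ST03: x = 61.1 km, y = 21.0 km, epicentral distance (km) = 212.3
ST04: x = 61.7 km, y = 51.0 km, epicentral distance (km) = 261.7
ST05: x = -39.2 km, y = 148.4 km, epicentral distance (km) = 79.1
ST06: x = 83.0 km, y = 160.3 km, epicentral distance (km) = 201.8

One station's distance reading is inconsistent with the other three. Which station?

Solve using three stations at a time. Using ST03, ST05, ST06 (subtract circle equations pairwise → linear system) gives (x, y) ≈ (-117.3, 136.0).
Distances from that point to each station vs reported:
  ST03: calculated 212.3 vs reported 212.3 → residual 0.0 km
  ST04: calculated 198.2 vs reported 261.7 → residual 63.5 km
  ST05: calculated 79.1 vs reported 79.1 → residual 0.0 km
  ST06: calculated 201.8 vs reported 201.8 → residual 0.0 km
ST03, ST05, ST06 are mutually consistent (residuals ≈ 0); ST04 is off by 63.5 km.

ST04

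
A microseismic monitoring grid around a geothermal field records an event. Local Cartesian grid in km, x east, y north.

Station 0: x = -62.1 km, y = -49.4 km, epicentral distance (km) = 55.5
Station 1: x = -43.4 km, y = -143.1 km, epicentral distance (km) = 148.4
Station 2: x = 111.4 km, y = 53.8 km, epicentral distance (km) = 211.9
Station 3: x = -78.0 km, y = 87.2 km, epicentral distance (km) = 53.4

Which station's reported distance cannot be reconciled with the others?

Solve using three stations at a time. Using Station 0, Station 1, Station 2 (subtract circle equations pairwise → linear system) gives (x, y) ≈ (-92.7, -3.1).
Distances from that point to each station vs reported:
  Station 0: calculated 55.5 vs reported 55.5 → residual 0.0 km
  Station 1: calculated 148.4 vs reported 148.4 → residual 0.0 km
  Station 2: calculated 211.9 vs reported 211.9 → residual 0.0 km
  Station 3: calculated 91.5 vs reported 53.4 → residual 38.1 km
Station 0, Station 1, Station 2 are mutually consistent (residuals ≈ 0); Station 3 is off by 38.1 km.

Station 3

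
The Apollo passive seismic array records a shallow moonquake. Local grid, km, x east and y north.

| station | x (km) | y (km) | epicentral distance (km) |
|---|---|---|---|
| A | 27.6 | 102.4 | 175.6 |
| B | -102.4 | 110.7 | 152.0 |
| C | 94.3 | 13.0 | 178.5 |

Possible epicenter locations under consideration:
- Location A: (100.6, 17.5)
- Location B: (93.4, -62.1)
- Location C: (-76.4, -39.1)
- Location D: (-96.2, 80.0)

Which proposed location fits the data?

For each candidate, compare |candidate − station| to the reported distance:
Location A: residuals A 63.6, B 71.4, C 170.8 → max 170.8 km
Location B: residuals A 1.6, B 109.1, C 103.4 → max 109.1 km
Location C: residuals A 0.0, B 0.0, C 0.0 → max 0.0 km
Location D: residuals A 49.8, B 120.7, C 23.4 → max 120.7 km
Only Location C has all residuals ≈ 0.

Location C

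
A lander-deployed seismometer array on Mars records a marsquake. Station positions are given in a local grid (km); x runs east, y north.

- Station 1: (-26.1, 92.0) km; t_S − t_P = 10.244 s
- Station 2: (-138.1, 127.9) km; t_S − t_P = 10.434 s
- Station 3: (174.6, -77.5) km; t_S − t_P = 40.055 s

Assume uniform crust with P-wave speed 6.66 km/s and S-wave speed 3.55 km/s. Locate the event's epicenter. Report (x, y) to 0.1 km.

Distance from S−P lag: d = Δt · v_P v_S / (v_P − v_S) = Δt · (6.66·3.55)/(6.66−3.55) ≈ 7.6023·Δt.
So d_Station 1 = 77.88, d_Station 2 = 79.32, d_Station 3 = 304.51 km.
Circle about each station: (x + 26.1)² + (y − 92.0)² = 77.88²; (x + 138.1)² + (y − 127.9)² = 79.32²; (x − 174.6)² + (y + 77.5)² = 304.51².
Subtracting the Station 1 equation from the Station 2 and Station 3 equations removes the quadratic terms:
-224.0 x + 71.8 y = 26058.44
401.4 x − 339.0 y = -59314.85
Solving the 2×2 system: x ≈ -97.1, y ≈ 60.0 km.

-97.1 km east, 60.0 km north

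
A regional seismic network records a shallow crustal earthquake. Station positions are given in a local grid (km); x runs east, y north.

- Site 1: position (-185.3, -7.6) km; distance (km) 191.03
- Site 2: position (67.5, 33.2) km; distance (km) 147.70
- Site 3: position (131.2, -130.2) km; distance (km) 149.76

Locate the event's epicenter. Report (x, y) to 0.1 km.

Circle about each station: (x + 185.3)² + (y + 7.6)² = 191.03²; (x − 67.5)² + (y − 33.2)² = 147.70²; (x − 131.2)² + (y + 130.2)² = 149.76².
Subtracting the Site 1 equation from the Site 2 and Site 3 equations removes the quadratic terms:
505.6 x + 81.6 y = -14058.19
633.0 x − 245.2 y = 13836.03
Solving the 2×2 system: x ≈ -13.2, y ≈ -90.5 km.

-13.2 km east, -90.5 km north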